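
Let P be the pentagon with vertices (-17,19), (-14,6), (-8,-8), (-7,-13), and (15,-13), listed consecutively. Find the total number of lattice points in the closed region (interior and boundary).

The shoelace formula gives twice the area as |((-17)·6 − (-14)·19) + ((-14)·(-8) − (-8)·6) + ((-8)·(-13) − (-7)·(-8)) + ((-7)·(-13) − 15·(-13)) + (15·19 − (-17)·(-13))| = 722, so the area is 361.
The number of boundary lattice points is Σ gcd(|Δx|,|Δy|) = gcd(3,13) + gcd(6,14) + gcd(1,5) + gcd(22,0) + gcd(32,32) = 1+2+1+22+32 = 58.
Pick's theorem gives I = A − B/2 + 1 = 361 − 58/2 + 1 = 333, so the closed region contains I + B = 333 + 58 = 391 lattice points.

391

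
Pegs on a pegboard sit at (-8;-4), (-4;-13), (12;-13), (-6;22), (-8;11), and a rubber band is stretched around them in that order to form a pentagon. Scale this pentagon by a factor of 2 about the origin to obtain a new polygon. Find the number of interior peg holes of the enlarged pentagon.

1391

Using the shoelace formula, 2A = |((-8)·(-13) − (-4)·(-4)) + ((-4)·(-13) − 12·(-13)) + (12·22 − (-6)·(-13)) + ((-6)·11 − (-8)·22) + ((-8)·(-4) − (-8)·11)| = 712, so the area is 356.
Summing gcd(|Δx|,|Δy|) over the edges gives the boundary count: gcd(4,9) + gcd(16,0) + gcd(18,35) + gcd(2,11) + gcd(0,15) = 1+16+1+1+15 = 34.
Scaling by 2 multiplies the area by 2² = 4 (so the new area is 1424) and multiplies the boundary lattice-point count by 2, giving 68.
By Pick's theorem, the interior count of the dilated polygon is 1424 − 68/2 + 1 = 1391.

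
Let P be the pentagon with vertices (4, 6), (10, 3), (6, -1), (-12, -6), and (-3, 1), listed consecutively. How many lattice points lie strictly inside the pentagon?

The shoelace formula gives twice the area as |(4·3 − 10·6) + (10·(-1) − 6·3) + (6·(-6) − (-12)·(-1)) + ((-12)·1 − (-3)·(-6)) + ((-3)·6 − 4·1)| = 176, so the area is 88.
Along each edge there are gcd(|Δx|,|Δy|)+1 lattice points, so counting each shared vertex once the boundary has gcd(6,3) + gcd(4,4) + gcd(18,5) + gcd(9,7) + gcd(7,5) = 3+4+1+1+1 = 10.
By Pick's theorem A = I + B/2 − 1, so I = 88 − 10/2 + 1 = 84.

84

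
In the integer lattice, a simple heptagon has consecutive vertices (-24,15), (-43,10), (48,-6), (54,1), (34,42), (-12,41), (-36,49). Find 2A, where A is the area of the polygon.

6211

Using the shoelace formula, 2A = |[(-24)·10 − (-43)·15] + [(-43)·(-6) − 48·10] + [48·1 − 54·(-6)] + [54·42 − 34·1] + [34·41 − (-12)·42] + [(-12)·49 − (-36)·41] + [(-36)·15 − (-24)·49]| = 6211, so the area is 3105.5.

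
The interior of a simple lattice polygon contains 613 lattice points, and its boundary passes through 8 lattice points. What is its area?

616

By Pick's theorem, A = I + B/2 − 1 = 613 + 8/2 − 1 = 616.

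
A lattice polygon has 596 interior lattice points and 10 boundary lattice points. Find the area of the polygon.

600

By Pick's theorem, A = I + B/2 − 1 = 596 + 10/2 − 1 = 600.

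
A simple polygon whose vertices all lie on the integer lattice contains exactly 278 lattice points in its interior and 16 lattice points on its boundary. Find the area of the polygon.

Pick's theorem states A = I + B/2 − 1, so A = 278 + 16/2 − 1 = 285.

285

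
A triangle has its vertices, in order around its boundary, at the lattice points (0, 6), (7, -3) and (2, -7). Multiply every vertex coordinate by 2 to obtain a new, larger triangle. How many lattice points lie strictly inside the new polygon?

144

By the shoelace formula, twice the signed area is |(0·(-3) − 7·6) + (7·(-7) − 2·(-3)) + (2·6 − 0·(-7))| = 73, so the area is 73/2.
The number of boundary lattice points is Σ gcd(|Δx|,|Δy|) = gcd(7,9) + gcd(5,4) + gcd(2,13) = 1+1+1 = 3.
Scaling by 2 multiplies the area by 2² = 4 (so the new area is 146) and multiplies the boundary lattice-point count by 2, giving 6.
By Pick's theorem, the interior count of the dilated polygon is 146 − 6/2 + 1 = 144.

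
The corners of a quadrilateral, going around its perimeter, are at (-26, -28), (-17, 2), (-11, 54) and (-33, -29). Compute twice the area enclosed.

Using the shoelace formula, 2A = |[(-26)·2 − (-17)·(-28)] + [(-17)·54 − (-11)·2] + [(-11)·(-29) − (-33)·54] + [(-33)·(-28) − (-26)·(-29)]| = 847, so the area is 423.5.

847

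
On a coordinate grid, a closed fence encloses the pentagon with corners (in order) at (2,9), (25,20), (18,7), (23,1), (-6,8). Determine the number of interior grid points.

Using the shoelace formula, 2A = |(2·20 − 25·9) + (25·7 − 18·20) + (18·1 − 23·7) + (23·8 − (-6)·1) + ((-6)·9 − 2·8)| = 393, so the area is 393/2.
Summing gcd(|Δx|,|Δy|) over the edges gives the boundary count: gcd(23,11) + gcd(7,13) + gcd(5,6) + gcd(29,7) + gcd(8,1) = 1+1+1+1+1 = 5.
By Pick's theorem A = I + B/2 − 1, so I = 393/2 − 5/2 + 1 = 195.

195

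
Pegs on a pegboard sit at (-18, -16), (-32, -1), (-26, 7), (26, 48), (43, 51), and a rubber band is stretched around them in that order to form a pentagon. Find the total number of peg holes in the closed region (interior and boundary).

1345

Using the shoelace formula, 2A = |((-18)·(-1) − (-32)·(-16)) + ((-32)·7 − (-26)·(-1)) + ((-26)·48 − 26·7) + (26·51 − 43·48) + (43·(-16) − (-18)·51)| = 2682, so the area is 1341.
The number of boundary lattice points is Σ gcd(|Δx|,|Δy|) = gcd(14,15) + gcd(6,8) + gcd(52,41) + gcd(17,3) + gcd(61,67) = 1+2+1+1+1 = 6.
Pick's theorem gives I = A − B/2 + 1 = 1341 − 6/2 + 1 = 1339, so the closed region contains I + B = 1339 + 6 = 1345 lattice points.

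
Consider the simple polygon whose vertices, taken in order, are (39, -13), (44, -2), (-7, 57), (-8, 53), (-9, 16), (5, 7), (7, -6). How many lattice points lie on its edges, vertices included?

Summing gcd(|Δx|,|Δy|) over the edges gives the boundary count: gcd(5,11) + gcd(51,59) + gcd(1,4) + gcd(1,37) + gcd(14,9) + gcd(2,13) + gcd(32,7) = 1+1+1+1+1+1+1 = 7.

7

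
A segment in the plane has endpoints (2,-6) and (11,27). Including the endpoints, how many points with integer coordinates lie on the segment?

4

The number of lattice points on a segment between lattice points is gcd(|Δx|,|Δy|) + 1 = gcd(9,33) + 1 = 3 + 1 = 4.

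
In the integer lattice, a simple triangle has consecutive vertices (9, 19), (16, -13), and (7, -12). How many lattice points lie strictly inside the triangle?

Using the shoelace formula, 2A = |[9·(-13) − 16·19] + [16·(-12) − 7·(-13)] + [7·19 − 9·(-12)]| = 281, so the area is 281/2.
Summing gcd(|Δx|,|Δy|) over the edges gives the boundary count: gcd(7,32) + gcd(9,1) + gcd(2,31) = 1+1+1 = 3.
Pick's theorem gives I = A − B/2 + 1 = 281/2 − 3/2 + 1 = 140.

140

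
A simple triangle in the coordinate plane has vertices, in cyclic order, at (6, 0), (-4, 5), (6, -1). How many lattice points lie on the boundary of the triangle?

The number of boundary lattice points is Σ gcd(|Δx|,|Δy|) = gcd(10,5) + gcd(10,6) + gcd(0,1) = 5+2+1 = 8.

8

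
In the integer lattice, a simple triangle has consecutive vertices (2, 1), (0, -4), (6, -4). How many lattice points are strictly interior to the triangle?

Using the shoelace formula, 2A = |(2·(-4) − 0·1) + (0·(-4) − 6·(-4)) + (6·1 − 2·(-4))| = 30, so the area is 15.
The number of boundary lattice points is Σ gcd(|Δx|,|Δy|) = gcd(2,5) + gcd(6,0) + gcd(4,5) = 1+6+1 = 8.
By Pick's theorem A = I + B/2 − 1, so I = 15 − 8/2 + 1 = 12.

12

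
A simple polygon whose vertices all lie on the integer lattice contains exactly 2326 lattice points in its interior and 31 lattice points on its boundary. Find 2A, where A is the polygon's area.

4681

By Pick's theorem, A = I + B/2 − 1 = 2326 + 31/2 − 1 = 4681/2.
Hence 2A = 4681.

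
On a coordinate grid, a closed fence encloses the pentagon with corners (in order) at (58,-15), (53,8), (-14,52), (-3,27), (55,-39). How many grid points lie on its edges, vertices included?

8

Summing gcd(|Δx|,|Δy|) over the edges gives the boundary count: gcd(5,23) + gcd(67,44) + gcd(11,25) + gcd(58,66) + gcd(3,24) = 1+1+1+2+3 = 8.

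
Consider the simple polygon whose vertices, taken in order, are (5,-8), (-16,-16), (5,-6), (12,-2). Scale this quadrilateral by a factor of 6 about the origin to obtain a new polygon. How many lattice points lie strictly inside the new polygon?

By the shoelace formula, twice the signed area is |[5·(-16) − (-16)·(-8)] + [(-16)·(-6) − 5·(-16)] + [5·(-2) − 12·(-6)] + [12·(-8) − 5·(-2)]| = 56, so the area is 28.
The number of boundary lattice points is Σ gcd(|Δx|,|Δy|) = gcd(21,8) + gcd(21,10) + gcd(7,4) + gcd(7,6) = 1+1+1+1 = 4.
Scaling by 6 multiplies the area by 6² = 36 (so the new area is 1008) and multiplies the boundary lattice-point count by 6, giving 24.
By Pick's theorem, the interior count of the dilated polygon is 1008 − 24/2 + 1 = 997.

997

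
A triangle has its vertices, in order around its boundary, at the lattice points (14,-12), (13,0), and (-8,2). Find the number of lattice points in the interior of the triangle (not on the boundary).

124

The shoelace formula gives twice the area as |[14·0 − 13·(-12)] + [13·2 − (-8)·0] + [(-8)·(-12) − 14·2]| = 250, so the area is 125.
Along each edge there are gcd(|Δx|,|Δy|)+1 lattice points, so counting each shared vertex once the boundary has gcd(1,12) + gcd(21,2) + gcd(22,14) = 1+1+2 = 4.
Pick's theorem gives I = A − B/2 + 1 = 125 − 4/2 + 1 = 124.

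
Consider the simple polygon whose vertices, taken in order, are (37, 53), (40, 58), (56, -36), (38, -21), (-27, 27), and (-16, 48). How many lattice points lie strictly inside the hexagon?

3746

By the shoelace formula, twice the signed area is |(37·58 − 40·53) + (40·(-36) − 56·58) + (56·(-21) − 38·(-36)) + (38·27 − (-27)·(-21)) + ((-27)·48 − (-16)·27) + ((-16)·53 − 37·48)| = 7499, so the area is 3749.5.
The number of boundary lattice points is Σ gcd(|Δx|,|Δy|) = gcd(3,5) + gcd(16,94) + gcd(18,15) + gcd(65,48) + gcd(11,21) + gcd(53,5) = 1+2+3+1+1+1 = 9.
By Pick's theorem A = I + B/2 − 1, so I = 3749.5 − 9/2 + 1 = 3746.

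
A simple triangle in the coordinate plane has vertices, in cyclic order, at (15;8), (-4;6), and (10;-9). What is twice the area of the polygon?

313

Using the shoelace formula, 2A = |(15·6 − (-4)·8) + ((-4)·(-9) − 10·6) + (10·8 − 15·(-9))| = 313, so the area is 313/2.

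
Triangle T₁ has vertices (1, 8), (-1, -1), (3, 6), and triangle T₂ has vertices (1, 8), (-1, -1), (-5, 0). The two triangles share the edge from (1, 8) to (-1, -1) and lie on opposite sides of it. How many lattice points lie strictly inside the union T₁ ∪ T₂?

28

The union is the simple quadrilateral with vertices (1, 8), (3, 6), (-1, -1), (-5, 0) in order.
The shoelace formula gives twice the area as |[1·6 − 3·8] + [3·(-1) − (-1)·6] + [(-1)·0 − (-5)·(-1)] + [(-5)·8 − 1·0]| = 60, so the area is 30.
Summing gcd(|Δx|,|Δy|) over the edges gives the boundary count: gcd(2,2) + gcd(4,7) + gcd(4,1) + gcd(6,8) = 2+1+1+2 = 6.
By Pick's theorem I = A − B/2 + 1 = 30 − 6/2 + 1 = 28.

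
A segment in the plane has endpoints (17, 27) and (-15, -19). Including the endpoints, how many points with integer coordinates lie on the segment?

3

The number of lattice points on a segment between lattice points is gcd(|Δx|,|Δy|) + 1 = gcd(32,46) + 1 = 2 + 1 = 3.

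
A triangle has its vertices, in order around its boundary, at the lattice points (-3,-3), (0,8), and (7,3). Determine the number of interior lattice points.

By the shoelace formula, twice the signed area is |((-3)·8 − 0·(-3)) + (0·3 − 7·8) + (7·(-3) − (-3)·3)| = 92, so the area is 46.
Summing gcd(|Δx|,|Δy|) over the edges gives the boundary count: gcd(3,11) + gcd(7,5) + gcd(10,6) = 1+1+2 = 4.
Pick's theorem gives I = A − B/2 + 1 = 46 − 4/2 + 1 = 45.

45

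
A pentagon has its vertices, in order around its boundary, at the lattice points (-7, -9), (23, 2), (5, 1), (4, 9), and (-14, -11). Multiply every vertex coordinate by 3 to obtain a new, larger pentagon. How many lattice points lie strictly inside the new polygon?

1693

By the shoelace formula, twice the signed area is |((-7)·2 − 23·(-9)) + (23·1 − 5·2) + (5·9 − 4·1) + (4·(-11) − (-14)·9) + ((-14)·(-9) − (-7)·(-11))| = 378, so the area is 189.
The number of boundary lattice points is Σ gcd(|Δx|,|Δy|) = gcd(30,11) + gcd(18,1) + gcd(1,8) + gcd(18,20) + gcd(7,2) = 1+1+1+2+1 = 6.
Scaling by 3 multiplies the area by 3² = 9 (so the new area is 1701) and multiplies the boundary lattice-point count by 3, giving 18.
By Pick's theorem, the interior count of the dilated polygon is 1701 − 18/2 + 1 = 1693.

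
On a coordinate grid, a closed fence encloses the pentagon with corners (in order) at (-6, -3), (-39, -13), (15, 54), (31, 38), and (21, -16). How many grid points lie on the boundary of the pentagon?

21

The number of boundary lattice points is Σ gcd(|Δx|,|Δy|) = gcd(33,10) + gcd(54,67) + gcd(16,16) + gcd(10,54) + gcd(27,13) = 1+1+16+2+1 = 21.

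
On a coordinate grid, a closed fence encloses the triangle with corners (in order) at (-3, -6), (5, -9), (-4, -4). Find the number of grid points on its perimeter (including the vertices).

Along each edge there are gcd(|Δx|,|Δy|)+1 lattice points, so counting each shared vertex once the boundary has gcd(8,3) + gcd(9,5) + gcd(1,2) = 1+1+1 = 3.

3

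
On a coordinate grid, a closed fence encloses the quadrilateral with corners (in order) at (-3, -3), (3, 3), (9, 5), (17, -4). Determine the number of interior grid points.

94

By the shoelace formula, twice the signed area is |((-3)·3 − 3·(-3)) + (3·5 − 9·3) + (9·(-4) − 17·5) + (17·(-3) − (-3)·(-4))| = 196, so the area is 98.
The number of boundary lattice points is Σ gcd(|Δx|,|Δy|) = gcd(6,6) + gcd(6,2) + gcd(8,9) + gcd(20,1) = 6+2+1+1 = 10.
By Pick's theorem A = I + B/2 − 1, so I = 98 − 10/2 + 1 = 94.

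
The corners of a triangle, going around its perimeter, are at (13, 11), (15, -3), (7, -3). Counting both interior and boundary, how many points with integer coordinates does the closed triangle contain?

63

By the shoelace formula, twice the signed area is |(13·(-3) − 15·11) + (15·(-3) − 7·(-3)) + (7·11 − 13·(-3))| = 112, so the area is 56.
The number of boundary lattice points is Σ gcd(|Δx|,|Δy|) = gcd(2,14) + gcd(8,0) + gcd(6,14) = 2+8+2 = 12.
Pick's theorem gives I = A − B/2 + 1 = 56 − 12/2 + 1 = 51, so the closed region contains I + B = 51 + 12 = 63 lattice points.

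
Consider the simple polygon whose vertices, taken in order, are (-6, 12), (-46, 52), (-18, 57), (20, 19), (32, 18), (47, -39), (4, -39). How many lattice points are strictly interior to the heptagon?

3504

The shoelace formula gives twice the area as |[(-6)·52 − (-46)·12] + [(-46)·57 − (-18)·52] + [(-18)·19 − 20·57] + [20·18 − 32·19] + [32·(-39) − 47·18] + [47·(-39) − 4·(-39)] + [4·12 − (-6)·(-39)]| = 7133, so the area is 3566.5.
Along each edge there are gcd(|Δx|,|Δy|)+1 lattice points, so counting each shared vertex once the boundary has gcd(40,40) + gcd(28,5) + gcd(38,38) + gcd(12,1) + gcd(15,57) + gcd(43,0) + gcd(10,51) = 40+1+38+1+3+43+1 = 127.
By Pick's theorem A = I + B/2 − 1, so I = 3566.5 − 127/2 + 1 = 3504.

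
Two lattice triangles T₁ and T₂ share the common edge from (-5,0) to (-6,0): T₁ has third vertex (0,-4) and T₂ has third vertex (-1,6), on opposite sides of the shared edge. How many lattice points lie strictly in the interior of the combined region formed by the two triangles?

3

The union is the simple quadrilateral with vertices (-5,0), (0,-4), (-6,0), (-1,6) in order.
Using the shoelace formula, 2A = |[(-5)·(-4) − 0·0] + [0·0 − (-6)·(-4)] + [(-6)·6 − (-1)·0] + [(-1)·0 − (-5)·6]| = 10, so the area is 5.
Along each edge there are gcd(|Δx|,|Δy|)+1 lattice points, so counting each shared vertex once the boundary has gcd(5,4) + gcd(6,4) + gcd(5,6) + gcd(4,6) = 1+2+1+2 = 6.
By Pick's theorem I = A − B/2 + 1 = 5 − 6/2 + 1 = 3.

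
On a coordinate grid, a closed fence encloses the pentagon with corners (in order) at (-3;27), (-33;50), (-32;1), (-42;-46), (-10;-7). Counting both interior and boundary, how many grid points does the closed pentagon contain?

1686

The shoelace formula gives twice the area as |[(-3)·50 − (-33)·27] + [(-33)·1 − (-32)·50] + [(-32)·(-46) − (-42)·1] + [(-42)·(-7) − (-10)·(-46)] + [(-10)·27 − (-3)·(-7)]| = 3365, so the area is 1682.5.
The number of boundary lattice points is Σ gcd(|Δx|,|Δy|) = gcd(30,23) + gcd(1,49) + gcd(10,47) + gcd(32,39) + gcd(7,34) = 1+1+1+1+1 = 5.
Pick's theorem gives I = A − B/2 + 1 = 1682.5 − 5/2 + 1 = 1681, so the closed region contains I + B = 1681 + 5 = 1686 lattice points.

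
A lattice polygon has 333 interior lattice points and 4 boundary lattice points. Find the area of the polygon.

334

By Pick's theorem, A = I + B/2 − 1 = 333 + 4/2 − 1 = 334.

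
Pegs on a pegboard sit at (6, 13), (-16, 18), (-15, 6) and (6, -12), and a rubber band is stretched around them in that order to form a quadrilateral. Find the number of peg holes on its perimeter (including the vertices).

30

Along each edge there are gcd(|Δx|,|Δy|)+1 lattice points, so counting each shared vertex once the boundary has gcd(22,5) + gcd(1,12) + gcd(21,18) + gcd(0,25) = 1+1+3+25 = 30.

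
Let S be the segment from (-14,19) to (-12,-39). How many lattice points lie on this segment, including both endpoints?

The number of lattice points on a segment between lattice points is gcd(|Δx|,|Δy|) + 1 = gcd(2,58) + 1 = 2 + 1 = 3.

3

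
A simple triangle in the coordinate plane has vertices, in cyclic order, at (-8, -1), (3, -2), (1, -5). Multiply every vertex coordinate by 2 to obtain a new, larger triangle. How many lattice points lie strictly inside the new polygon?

68

The shoelace formula gives twice the area as |((-8)·(-2) − 3·(-1)) + (3·(-5) − 1·(-2)) + (1·(-1) − (-8)·(-5))| = 35, so the area is 35/2.
Summing gcd(|Δx|,|Δy|) over the edges gives the boundary count: gcd(11,1) + gcd(2,3) + gcd(9,4) = 1+1+1 = 3.
Scaling by 2 multiplies the area by 2² = 4 (so the new area is 70) and multiplies the boundary lattice-point count by 2, giving 6.
By Pick's theorem, the interior count of the dilated polygon is 70 − 6/2 + 1 = 68.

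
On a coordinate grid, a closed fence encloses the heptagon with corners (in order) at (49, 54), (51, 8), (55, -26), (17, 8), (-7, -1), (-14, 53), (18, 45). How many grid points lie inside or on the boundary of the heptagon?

3215

The shoelace formula gives twice the area as |[49·8 − 51·54] + [51·(-26) − 55·8] + [55·8 − 17·(-26)] + [17·(-1) − (-7)·8] + [(-7)·53 − (-14)·(-1)] + [(-14)·45 − 18·53] + [18·54 − 49·45]| = 6409, so the area is 6409/2.
The number of boundary lattice points is Σ gcd(|Δx|,|Δy|) = gcd(2,46) + gcd(4,34) + gcd(38,34) + gcd(24,9) + gcd(7,54) + gcd(32,8) + gcd(31,9) = 2+2+2+3+1+8+1 = 19.
Pick's theorem gives I = A − B/2 + 1 = 6409/2 − 19/2 + 1 = 3196, so the closed region contains I + B = 3196 + 19 = 3215 lattice points.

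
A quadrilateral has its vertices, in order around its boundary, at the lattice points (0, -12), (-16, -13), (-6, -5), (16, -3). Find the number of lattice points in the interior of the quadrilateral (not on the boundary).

140

Using the shoelace formula, 2A = |(0·(-13) − (-16)·(-12)) + ((-16)·(-5) − (-6)·(-13)) + ((-6)·(-3) − 16·(-5)) + (16·(-12) − 0·(-3))| = 284, so the area is 142.
Along each edge there are gcd(|Δx|,|Δy|)+1 lattice points, so counting each shared vertex once the boundary has gcd(16,1) + gcd(10,8) + gcd(22,2) + gcd(16,9) = 1+2+2+1 = 6.
Pick's theorem gives I = A − B/2 + 1 = 142 − 6/2 + 1 = 140.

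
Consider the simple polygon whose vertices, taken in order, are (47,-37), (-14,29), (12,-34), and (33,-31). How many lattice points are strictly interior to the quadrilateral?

977

Using the shoelace formula, 2A = |[47·29 − (-14)·(-37)] + [(-14)·(-34) − 12·29] + [12·(-31) − 33·(-34)] + [33·(-37) − 47·(-31)]| = 1959, so the area is 979.5.
The number of boundary lattice points is Σ gcd(|Δx|,|Δy|) = gcd(61,66) + gcd(26,63) + gcd(21,3) + gcd(14,6) = 1+1+3+2 = 7.
Pick's theorem gives I = A − B/2 + 1 = 979.5 − 7/2 + 1 = 977.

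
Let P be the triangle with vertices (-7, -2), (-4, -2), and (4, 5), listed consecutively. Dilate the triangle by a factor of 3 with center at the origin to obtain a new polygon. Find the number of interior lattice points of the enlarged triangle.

The shoelace formula gives twice the area as |[(-7)·(-2) − (-4)·(-2)] + [(-4)·5 − 4·(-2)] + [4·(-2) − (-7)·5]| = 21, so the area is 10.5.
The number of boundary lattice points is Σ gcd(|Δx|,|Δy|) = gcd(3,0) + gcd(8,7) + gcd(11,7) = 3+1+1 = 5.
Scaling by 3 multiplies the area by 3² = 9 (so the new area is 189/2) and multiplies the boundary lattice-point count by 3, giving 15.
By Pick's theorem, the interior count of the dilated polygon is 189/2 − 15/2 + 1 = 88.

88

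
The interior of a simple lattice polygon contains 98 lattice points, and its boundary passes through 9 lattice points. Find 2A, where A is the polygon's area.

By Pick's theorem, A = I + B/2 − 1 = 98 + 9/2 − 1 = 203/2.
Hence 2A = 203.

203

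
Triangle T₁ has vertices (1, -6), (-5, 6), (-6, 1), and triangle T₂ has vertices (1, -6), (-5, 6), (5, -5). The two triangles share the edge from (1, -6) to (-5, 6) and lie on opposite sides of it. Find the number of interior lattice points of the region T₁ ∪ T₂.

The union is the simple quadrilateral with vertices (1, -6), (-6, 1), (-5, 6), (5, -5) in order.
By the shoelace formula, twice the signed area is |(1·1 − (-6)·(-6)) + ((-6)·6 − (-5)·1) + ((-5)·(-5) − 5·6) + (5·(-6) − 1·(-5))| = 96, so the area is 48.
The number of boundary lattice points is Σ gcd(|Δx|,|Δy|) = gcd(7,7) + gcd(1,5) + gcd(10,11) + gcd(4,1) = 7+1+1+1 = 10.
By Pick's theorem I = A − B/2 + 1 = 48 − 10/2 + 1 = 44.

44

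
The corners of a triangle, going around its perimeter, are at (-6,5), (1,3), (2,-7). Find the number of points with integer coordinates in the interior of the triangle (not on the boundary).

By the shoelace formula, twice the signed area is |((-6)·3 − 1·5) + (1·(-7) − 2·3) + (2·5 − (-6)·(-7))| = 68, so the area is 34.
Along each edge there are gcd(|Δx|,|Δy|)+1 lattice points, so counting each shared vertex once the boundary has gcd(7,2) + gcd(1,10) + gcd(8,12) = 1+1+4 = 6.
Pick's theorem gives I = A − B/2 + 1 = 34 − 6/2 + 1 = 32.

32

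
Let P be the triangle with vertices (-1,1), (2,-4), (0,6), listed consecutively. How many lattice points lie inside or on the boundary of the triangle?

13

Using the shoelace formula, 2A = |[(-1)·(-4) − 2·1] + [2·6 − 0·(-4)] + [0·1 − (-1)·6]| = 20, so the area is 10.
The number of boundary lattice points is Σ gcd(|Δx|,|Δy|) = gcd(3,5) + gcd(2,10) + gcd(1,5) = 1+2+1 = 4.
Pick's theorem gives I = A − B/2 + 1 = 10 − 4/2 + 1 = 9, so the closed region contains I + B = 9 + 4 = 13 lattice points.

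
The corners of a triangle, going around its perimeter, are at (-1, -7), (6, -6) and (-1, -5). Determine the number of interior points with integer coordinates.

Using the shoelace formula, 2A = |((-1)·(-6) − 6·(-7)) + (6·(-5) − (-1)·(-6)) + ((-1)·(-7) − (-1)·(-5))| = 14, so the area is 7.
The number of boundary lattice points is Σ gcd(|Δx|,|Δy|) = gcd(7,1) + gcd(7,1) + gcd(0,2) = 1+1+2 = 4.
Pick's theorem gives I = A − B/2 + 1 = 7 − 4/2 + 1 = 6.

6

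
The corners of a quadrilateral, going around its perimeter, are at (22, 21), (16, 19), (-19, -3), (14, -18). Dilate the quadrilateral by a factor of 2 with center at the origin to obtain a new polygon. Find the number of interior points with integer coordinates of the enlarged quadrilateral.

By the shoelace formula, twice the signed area is |[22·19 − 16·21] + [16·(-3) − (-19)·19] + [(-19)·(-18) − 14·(-3)] + [14·21 − 22·(-18)]| = 1469, so the area is 1469/2.
The number of boundary lattice points is Σ gcd(|Δx|,|Δy|) = gcd(6,2) + gcd(35,22) + gcd(33,15) + gcd(8,39) = 2+1+3+1 = 7.
Scaling by 2 multiplies the area by 2² = 4 (so the new area is 2938) and multiplies the boundary lattice-point count by 2, giving 14.
By Pick's theorem, the interior count of the dilated polygon is 2938 − 14/2 + 1 = 2932.

2932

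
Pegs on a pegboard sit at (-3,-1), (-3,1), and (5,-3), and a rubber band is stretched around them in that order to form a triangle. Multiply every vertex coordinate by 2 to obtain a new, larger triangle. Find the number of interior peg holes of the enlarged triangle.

The shoelace formula gives twice the area as |((-3)·1 − (-3)·(-1)) + ((-3)·(-3) − 5·1) + (5·(-1) − (-3)·(-3))| = 16, so the area is 8.
Summing gcd(|Δx|,|Δy|) over the edges gives the boundary count: gcd(0,2) + gcd(8,4) + gcd(8,2) = 2+4+2 = 8.
Scaling by 2 multiplies the area by 2² = 4 (so the new area is 32) and multiplies the boundary lattice-point count by 2, giving 16.
By Pick's theorem, the interior count of the dilated polygon is 32 − 16/2 + 1 = 25.

25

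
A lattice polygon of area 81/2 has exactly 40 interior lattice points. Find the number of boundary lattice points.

Pick's theorem gives A = I + B/2 − 1, so B = 2(A − I + 1) = 2(81/2 − 40 + 1) = 3.

3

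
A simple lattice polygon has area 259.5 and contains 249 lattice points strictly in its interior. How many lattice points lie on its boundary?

Pick's theorem gives A = I + B/2 − 1, so B = 2(A − I + 1) = 2(259.5 − 249 + 1) = 23.

23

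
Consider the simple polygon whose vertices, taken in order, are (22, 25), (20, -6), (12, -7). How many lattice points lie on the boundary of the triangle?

4

Summing gcd(|Δx|,|Δy|) over the edges gives the boundary count: gcd(2,31) + gcd(8,1) + gcd(10,32) = 1+1+2 = 4.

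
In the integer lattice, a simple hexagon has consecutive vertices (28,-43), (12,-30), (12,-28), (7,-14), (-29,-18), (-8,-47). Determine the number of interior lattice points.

1032

By the shoelace formula, twice the signed area is |[28·(-30) − 12·(-43)] + [12·(-28) − 12·(-30)] + [12·(-14) − 7·(-28)] + [7·(-18) − (-29)·(-14)] + [(-29)·(-47) − (-8)·(-18)] + [(-8)·(-43) − 28·(-47)]| = 2075, so the area is 2075/2.
Summing gcd(|Δx|,|Δy|) over the edges gives the boundary count: gcd(16,13) + gcd(0,2) + gcd(5,14) + gcd(36,4) + gcd(21,29) + gcd(36,4) = 1+2+1+4+1+4 = 13.
Pick's theorem gives I = A − B/2 + 1 = 2075/2 − 13/2 + 1 = 1032.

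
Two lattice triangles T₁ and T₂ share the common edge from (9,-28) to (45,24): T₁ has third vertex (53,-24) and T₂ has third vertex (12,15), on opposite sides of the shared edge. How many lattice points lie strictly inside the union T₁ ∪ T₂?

1761

The union is the simple quadrilateral with vertices (9,-28), (53,-24), (45,24), (12,15) in order.
The shoelace formula gives twice the area as |(9·(-24) − 53·(-28)) + (53·24 − 45·(-24)) + (45·15 − 12·24) + (12·(-28) − 9·15)| = 3536, so the area is 1768.
The number of boundary lattice points is Σ gcd(|Δx|,|Δy|) = gcd(44,4) + gcd(8,48) + gcd(33,9) + gcd(3,43) = 4+8+3+1 = 16.
By Pick's theorem I = A − B/2 + 1 = 1768 − 16/2 + 1 = 1761.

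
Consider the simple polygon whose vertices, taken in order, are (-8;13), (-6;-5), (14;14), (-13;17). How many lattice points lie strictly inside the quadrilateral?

243

The shoelace formula gives twice the area as |[(-8)·(-5) − (-6)·13] + [(-6)·14 − 14·(-5)] + [14·17 − (-13)·14] + [(-13)·13 − (-8)·17]| = 491, so the area is 491/2.
Along each edge there are gcd(|Δx|,|Δy|)+1 lattice points, so counting each shared vertex once the boundary has gcd(2,18) + gcd(20,19) + gcd(27,3) + gcd(5,4) = 2+1+3+1 = 7.
Pick's theorem gives I = A − B/2 + 1 = 491/2 − 7/2 + 1 = 243.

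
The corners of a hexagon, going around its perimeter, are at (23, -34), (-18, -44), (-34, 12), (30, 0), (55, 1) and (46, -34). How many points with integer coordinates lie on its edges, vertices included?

Along each edge there are gcd(|Δx|,|Δy|)+1 lattice points, so counting each shared vertex once the boundary has gcd(41,10) + gcd(16,56) + gcd(64,12) + gcd(25,1) + gcd(9,35) + gcd(23,0) = 1+8+4+1+1+23 = 38.

38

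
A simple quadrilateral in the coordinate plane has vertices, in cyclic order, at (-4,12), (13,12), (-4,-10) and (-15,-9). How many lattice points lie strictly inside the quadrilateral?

299

The shoelace formula gives twice the area as |[(-4)·12 − 13·12] + [13·(-10) − (-4)·12] + [(-4)·(-9) − (-15)·(-10)] + [(-15)·12 − (-4)·(-9)]| = 616, so the area is 308.
Along each edge there are gcd(|Δx|,|Δy|)+1 lattice points, so counting each shared vertex once the boundary has gcd(17,0) + gcd(17,22) + gcd(11,1) + gcd(11,21) = 17+1+1+1 = 20.
Pick's theorem gives I = A − B/2 + 1 = 308 − 20/2 + 1 = 299.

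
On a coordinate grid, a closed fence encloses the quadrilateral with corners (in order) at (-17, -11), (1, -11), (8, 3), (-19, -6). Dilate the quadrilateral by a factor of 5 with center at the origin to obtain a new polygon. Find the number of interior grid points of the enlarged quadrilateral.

By the shoelace formula, twice the signed area is |[(-17)·(-11) − 1·(-11)] + [1·3 − 8·(-11)] + [8·(-6) − (-19)·3] + [(-19)·(-11) − (-17)·(-6)]| = 405, so the area is 202.5.
Along each edge there are gcd(|Δx|,|Δy|)+1 lattice points, so counting each shared vertex once the boundary has gcd(18,0) + gcd(7,14) + gcd(27,9) + gcd(2,5) = 18+7+9+1 = 35.
Scaling by 5 multiplies the area by 5² = 25 (so the new area is 5062.5) and multiplies the boundary lattice-point count by 5, giving 175.
By Pick's theorem, the interior count of the dilated polygon is 5062.5 − 175/2 + 1 = 4976.

4976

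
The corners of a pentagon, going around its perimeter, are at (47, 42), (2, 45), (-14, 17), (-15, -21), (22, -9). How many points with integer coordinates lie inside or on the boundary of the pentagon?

The shoelace formula gives twice the area as |(47·45 − 2·42) + (2·17 − (-14)·45) + ((-14)·(-21) − (-15)·17) + ((-15)·(-9) − 22·(-21)) + (22·42 − 47·(-9))| = 5188, so the area is 2594.
Summing gcd(|Δx|,|Δy|) over the edges gives the boundary count: gcd(45,3) + gcd(16,28) + gcd(1,38) + gcd(37,12) + gcd(25,51) = 3+4+1+1+1 = 10.
Pick's theorem gives I = A − B/2 + 1 = 2594 − 10/2 + 1 = 2590, so the closed region contains I + B = 2590 + 10 = 2600 lattice points.

2600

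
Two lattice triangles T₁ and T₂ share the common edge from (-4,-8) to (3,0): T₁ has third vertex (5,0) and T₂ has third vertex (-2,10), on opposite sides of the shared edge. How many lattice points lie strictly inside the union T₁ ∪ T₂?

The union is the simple quadrilateral with vertices (-4,-8), (5,0), (3,0), (-2,10) in order.
Using the shoelace formula, 2A = |[(-4)·0 − 5·(-8)] + [5·0 − 3·0] + [3·10 − (-2)·0] + [(-2)·(-8) − (-4)·10]| = 126, so the area is 63.
Along each edge there are gcd(|Δx|,|Δy|)+1 lattice points, so counting each shared vertex once the boundary has gcd(9,8) + gcd(2,0) + gcd(5,10) + gcd(2,18) = 1+2+5+2 = 10.
By Pick's theorem I = A − B/2 + 1 = 63 − 10/2 + 1 = 59.

59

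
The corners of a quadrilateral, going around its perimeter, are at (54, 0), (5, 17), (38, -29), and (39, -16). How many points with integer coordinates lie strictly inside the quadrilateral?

756

Using the shoelace formula, 2A = |(54·17 − 5·0) + (5·(-29) − 38·17) + (38·(-16) − 39·(-29)) + (39·0 − 54·(-16))| = 1514, so the area is 757.
The number of boundary lattice points is Σ gcd(|Δx|,|Δy|) = gcd(49,17) + gcd(33,46) + gcd(1,13) + gcd(15,16) = 1+1+1+1 = 4.
By Pick's theorem A = I + B/2 − 1, so I = 757 − 4/2 + 1 = 756.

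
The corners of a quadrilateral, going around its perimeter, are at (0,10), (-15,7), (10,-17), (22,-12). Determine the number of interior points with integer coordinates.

By the shoelace formula, twice the signed area is |(0·7 − (-15)·10) + ((-15)·(-17) − 10·7) + (10·(-12) − 22·(-17)) + (22·10 − 0·(-12))| = 809, so the area is 809/2.
The number of boundary lattice points is Σ gcd(|Δx|,|Δy|) = gcd(15,3) + gcd(25,24) + gcd(12,5) + gcd(22,22) = 3+1+1+22 = 27.
Pick's theorem gives I = A − B/2 + 1 = 809/2 − 27/2 + 1 = 392.

392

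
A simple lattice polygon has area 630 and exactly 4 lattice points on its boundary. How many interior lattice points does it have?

629

From Pick's theorem, I = A − B/2 + 1 = 630 − 4/2 + 1 = 629.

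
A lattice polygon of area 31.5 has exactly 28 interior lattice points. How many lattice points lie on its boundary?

9

Pick's theorem gives A = I + B/2 − 1, so B = 2(A − I + 1) = 2(31.5 − 28 + 1) = 9.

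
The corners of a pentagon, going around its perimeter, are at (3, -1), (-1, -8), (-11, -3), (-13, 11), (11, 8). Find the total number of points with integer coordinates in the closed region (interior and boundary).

272

Using the shoelace formula, 2A = |[3·(-8) − (-1)·(-1)] + [(-1)·(-3) − (-11)·(-8)] + [(-11)·11 − (-13)·(-3)] + [(-13)·8 − 11·11] + [11·(-1) − 3·8]| = 530, so the area is 265.
The number of boundary lattice points is Σ gcd(|Δx|,|Δy|) = gcd(4,7) + gcd(10,5) + gcd(2,14) + gcd(24,3) + gcd(8,9) = 1+5+2+3+1 = 12.
Pick's theorem gives I = A − B/2 + 1 = 265 − 12/2 + 1 = 260, so the closed region contains I + B = 260 + 12 = 272 lattice points.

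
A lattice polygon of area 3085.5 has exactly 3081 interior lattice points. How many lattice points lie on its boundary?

11

Pick's theorem gives A = I + B/2 − 1, so B = 2(A − I + 1) = 2(3085.5 − 3081 + 1) = 11.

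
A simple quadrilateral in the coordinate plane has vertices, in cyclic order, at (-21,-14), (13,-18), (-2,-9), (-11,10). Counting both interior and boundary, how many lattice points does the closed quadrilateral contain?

331

By the shoelace formula, twice the signed area is |((-21)·(-18) − 13·(-14)) + (13·(-9) − (-2)·(-18)) + ((-2)·10 − (-11)·(-9)) + ((-11)·(-14) − (-21)·10)| = 652, so the area is 326.
Summing gcd(|Δx|,|Δy|) over the edges gives the boundary count: gcd(34,4) + gcd(15,9) + gcd(9,19) + gcd(10,24) = 2+3+1+2 = 8.
Pick's theorem gives I = A − B/2 + 1 = 326 − 8/2 + 1 = 323, so the closed region contains I + B = 323 + 8 = 331 lattice points.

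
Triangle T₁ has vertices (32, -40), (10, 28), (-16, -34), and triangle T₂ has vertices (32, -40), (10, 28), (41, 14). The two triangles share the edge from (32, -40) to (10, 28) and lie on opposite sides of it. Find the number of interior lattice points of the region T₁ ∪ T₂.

The union is the simple quadrilateral with vertices (32, -40), (-16, -34), (10, 28), (41, 14) in order.
Using the shoelace formula, 2A = |(32·(-34) − (-16)·(-40)) + ((-16)·28 − 10·(-34)) + (10·14 − 41·28) + (41·(-40) − 32·14)| = 4932, so the area is 2466.
Summing gcd(|Δx|,|Δy|) over the edges gives the boundary count: gcd(48,6) + gcd(26,62) + gcd(31,14) + gcd(9,54) = 6+2+1+9 = 18.
By Pick's theorem I = A − B/2 + 1 = 2466 − 18/2 + 1 = 2458.

2458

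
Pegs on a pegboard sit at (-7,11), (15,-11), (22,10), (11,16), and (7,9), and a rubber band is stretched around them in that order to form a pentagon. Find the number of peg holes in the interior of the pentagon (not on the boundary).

Using the shoelace formula, 2A = |[(-7)·(-11) − 15·11] + [15·10 − 22·(-11)] + [22·16 − 11·10] + [11·9 − 7·16] + [7·11 − (-7)·9]| = 673, so the area is 673/2.
The number of boundary lattice points is Σ gcd(|Δx|,|Δy|) = gcd(22,22) + gcd(7,21) + gcd(11,6) + gcd(4,7) + gcd(14,2) = 22+7+1+1+2 = 33.
Pick's theorem gives I = A − B/2 + 1 = 673/2 − 33/2 + 1 = 321.

321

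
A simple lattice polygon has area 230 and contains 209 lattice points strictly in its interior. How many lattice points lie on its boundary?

Pick's theorem gives A = I + B/2 − 1, so B = 2(A − I + 1) = 2(230 − 209 + 1) = 44.

44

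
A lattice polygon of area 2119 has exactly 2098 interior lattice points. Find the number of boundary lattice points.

44

Pick's theorem gives A = I + B/2 − 1, so B = 2(A − I + 1) = 2(2119 − 2098 + 1) = 44.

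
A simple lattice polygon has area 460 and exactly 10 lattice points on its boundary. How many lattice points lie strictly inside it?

Pick's theorem A = I + B/2 − 1 rearranges to I = A − B/2 + 1 = 460 − 10/2 + 1 = 456.

456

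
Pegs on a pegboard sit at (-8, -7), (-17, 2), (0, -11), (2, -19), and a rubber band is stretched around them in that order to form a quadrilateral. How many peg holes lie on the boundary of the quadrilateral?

14

Along each edge there are gcd(|Δx|,|Δy|)+1 lattice points, so counting each shared vertex once the boundary has gcd(9,9) + gcd(17,13) + gcd(2,8) + gcd(10,12) = 9+1+2+2 = 14.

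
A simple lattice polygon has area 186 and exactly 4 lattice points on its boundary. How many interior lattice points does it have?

Pick's theorem A = I + B/2 − 1 rearranges to I = A − B/2 + 1 = 186 − 4/2 + 1 = 185.

185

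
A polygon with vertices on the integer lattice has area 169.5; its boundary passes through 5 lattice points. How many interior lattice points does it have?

168

From Pick's theorem, I = A − B/2 + 1 = 169.5 − 5/2 + 1 = 168.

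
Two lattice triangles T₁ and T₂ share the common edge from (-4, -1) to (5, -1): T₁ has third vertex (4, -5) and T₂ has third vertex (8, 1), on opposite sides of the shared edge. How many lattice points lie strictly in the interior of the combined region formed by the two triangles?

24

The union is the simple quadrilateral with vertices (-4, -1), (4, -5), (5, -1), (8, 1) in order.
The shoelace formula gives twice the area as |[(-4)·(-5) − 4·(-1)] + [4·(-1) − 5·(-5)] + [5·1 − 8·(-1)] + [8·(-1) − (-4)·1]| = 54, so the area is 27.
Summing gcd(|Δx|,|Δy|) over the edges gives the boundary count: gcd(8,4) + gcd(1,4) + gcd(3,2) + gcd(12,2) = 4+1+1+2 = 8.
By Pick's theorem I = A − B/2 + 1 = 27 − 8/2 + 1 = 24.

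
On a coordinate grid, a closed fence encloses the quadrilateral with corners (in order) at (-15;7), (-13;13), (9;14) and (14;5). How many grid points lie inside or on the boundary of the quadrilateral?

194

The shoelace formula gives twice the area as |[(-15)·13 − (-13)·7] + [(-13)·14 − 9·13] + [9·5 − 14·14] + [14·7 − (-15)·5]| = 381, so the area is 381/2.
Along each edge there are gcd(|Δx|,|Δy|)+1 lattice points, so counting each shared vertex once the boundary has gcd(2,6) + gcd(22,1) + gcd(5,9) + gcd(29,2) = 2+1+1+1 = 5.
Pick's theorem gives I = A − B/2 + 1 = 381/2 − 5/2 + 1 = 189, so the closed region contains I + B = 189 + 5 = 194 lattice points.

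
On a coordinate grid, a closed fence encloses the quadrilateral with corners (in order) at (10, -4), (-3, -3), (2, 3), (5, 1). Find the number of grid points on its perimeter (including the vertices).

Along each edge there are gcd(|Δx|,|Δy|)+1 lattice points, so counting each shared vertex once the boundary has gcd(13,1) + gcd(5,6) + gcd(3,2) + gcd(5,5) = 1+1+1+5 = 8.

8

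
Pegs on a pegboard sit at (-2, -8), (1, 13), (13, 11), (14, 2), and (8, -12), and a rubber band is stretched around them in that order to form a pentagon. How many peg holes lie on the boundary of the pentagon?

10

Summing gcd(|Δx|,|Δy|) over the edges gives the boundary count: gcd(3,21) + gcd(12,2) + gcd(1,9) + gcd(6,14) + gcd(10,4) = 3+2+1+2+2 = 10.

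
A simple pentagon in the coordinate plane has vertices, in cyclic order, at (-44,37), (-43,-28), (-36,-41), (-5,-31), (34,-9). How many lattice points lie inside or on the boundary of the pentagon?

Using the shoelace formula, 2A = |((-44)·(-28) − (-43)·37) + ((-43)·(-41) − (-36)·(-28)) + ((-36)·(-31) − (-5)·(-41)) + ((-5)·(-9) − 34·(-31)) + (34·37 − (-44)·(-9))| = 6450, so the area is 3225.
Along each edge there are gcd(|Δx|,|Δy|)+1 lattice points, so counting each shared vertex once the boundary has gcd(1,65) + gcd(7,13) + gcd(31,10) + gcd(39,22) + gcd(78,46) = 1+1+1+1+2 = 6.
Pick's theorem gives I = A − B/2 + 1 = 3225 − 6/2 + 1 = 3223, so the closed region contains I + B = 3223 + 6 = 3229 lattice points.

3229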